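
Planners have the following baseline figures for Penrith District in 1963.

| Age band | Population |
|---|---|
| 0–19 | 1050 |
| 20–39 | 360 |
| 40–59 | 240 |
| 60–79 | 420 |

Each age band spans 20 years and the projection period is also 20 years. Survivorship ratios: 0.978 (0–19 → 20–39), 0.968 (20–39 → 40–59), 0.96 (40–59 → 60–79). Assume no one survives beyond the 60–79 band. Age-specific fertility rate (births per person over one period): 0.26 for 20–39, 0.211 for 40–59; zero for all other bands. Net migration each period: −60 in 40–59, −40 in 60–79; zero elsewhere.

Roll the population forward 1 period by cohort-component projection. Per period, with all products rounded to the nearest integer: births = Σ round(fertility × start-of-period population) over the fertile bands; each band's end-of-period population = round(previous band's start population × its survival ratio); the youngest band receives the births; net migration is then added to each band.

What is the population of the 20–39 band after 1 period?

1027

Period 1.
Births: 360 * 0.26 = 94 ; 240 * 0.211 = 51 → 145
20–39: 1050 * 0.978 = 1027
40–59: 360 * 0.968 = 348
60–79: 240 * 0.96 = 230
Net migration: 40–59 − 60 → 288; 60–79 − 40 → 190
End of period: [145, 1027, 288, 190]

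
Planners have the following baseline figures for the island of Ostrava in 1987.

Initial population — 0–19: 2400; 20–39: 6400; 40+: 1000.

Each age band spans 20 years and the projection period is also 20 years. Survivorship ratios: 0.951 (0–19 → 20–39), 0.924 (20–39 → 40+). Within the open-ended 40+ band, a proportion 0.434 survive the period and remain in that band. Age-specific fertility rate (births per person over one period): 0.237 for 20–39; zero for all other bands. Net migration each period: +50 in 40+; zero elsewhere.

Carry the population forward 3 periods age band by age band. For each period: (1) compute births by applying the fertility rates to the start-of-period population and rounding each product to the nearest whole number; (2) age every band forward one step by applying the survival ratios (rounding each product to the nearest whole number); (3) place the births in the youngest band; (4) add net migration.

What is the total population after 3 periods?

— Period 1 —
Births: 6400 × 0.237 = 1517
20–39: 2400 × 0.951 = 2282
40+: 6400 × 0.924 + 1000 × 0.434 = 5914 + 434 = 6348
Net migration: 40+ + 50 → 6398
Population now: 0–19=1517, 20–39=2282, 40+=6398
— Period 2 —
Births: 2282 × 0.237 = 541
20–39: 1517 × 0.951 = 1443
40+: 2282 × 0.924 + 6398 × 0.434 = 2109 + 2777 = 4886
Net migration: 40+ + 50 → 4936
Population now: 0–19=541, 20–39=1443, 40+=4936
— Period 3 —
Births: 1443 × 0.237 = 342
20–39: 541 × 0.951 = 514
40+: 1443 × 0.924 + 4936 × 0.434 = 1333 + 2142 = 3475
Net migration: 40+ + 50 → 3525
Population now: 0–19=342, 20–39=514, 40+=3525
Total after period 3: 342 + 514 + 3525 = 4381

4381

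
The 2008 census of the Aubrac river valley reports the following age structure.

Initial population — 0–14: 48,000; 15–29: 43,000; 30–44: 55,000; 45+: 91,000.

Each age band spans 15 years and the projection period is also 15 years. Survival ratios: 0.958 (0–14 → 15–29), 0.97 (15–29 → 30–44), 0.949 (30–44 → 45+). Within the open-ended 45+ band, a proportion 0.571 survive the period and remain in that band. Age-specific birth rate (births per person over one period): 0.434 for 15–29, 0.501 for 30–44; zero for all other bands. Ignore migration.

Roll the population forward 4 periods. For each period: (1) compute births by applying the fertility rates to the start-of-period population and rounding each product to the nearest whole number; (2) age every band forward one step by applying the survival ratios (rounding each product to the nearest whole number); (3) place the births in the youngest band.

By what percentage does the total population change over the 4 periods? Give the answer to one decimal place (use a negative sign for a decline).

-9.9

Let group 1 be 0–14 through group 4 = 45+.
[period 1]
Births: 43000 × 0.434 = 18662  |  55000 × 0.501 = 27555 — total 46217
Group 2: 48000 × 0.958 = 45984
Group 3: 43000 × 0.97 = 41710
Group 4: 55000 × 0.949 + 91000 × 0.571 = 52195 + 51961 = 104156
Giving 46217 / 45984 / 41710 / 104156.
[period 2]
Births: 45984 × 0.434 = 19957  |  41710 × 0.501 = 20897 — total 40854
Group 2: 46217 × 0.958 = 44276
Group 3: 45984 × 0.97 = 44604
Group 4: 41710 × 0.949 + 104156 × 0.571 = 39583 + 59473 = 99056
Giving 40854 / 44276 / 44604 / 99056.
[period 3]
Births: 44276 × 0.434 = 19216  |  44604 × 0.501 = 22347 — total 41563
Group 2: 40854 × 0.958 = 39138
Group 3: 44276 × 0.97 = 42948
Group 4: 44604 × 0.949 + 99056 × 0.571 = 42329 + 56561 = 98890
Giving 41563 / 39138 / 42948 / 98890.
[period 4]
Births: 39138 × 0.434 = 16986  |  42948 × 0.501 = 21517 — total 38503
Group 2: 41563 × 0.958 = 39817
Group 3: 39138 × 0.97 = 37964
Group 4: 42948 × 0.949 + 98890 × 0.571 = 40758 + 56466 = 97224
Giving 38503 / 39817 / 37964 / 97224.
Total: 237000 → 213508; change = -23492; percentage change = -9.9%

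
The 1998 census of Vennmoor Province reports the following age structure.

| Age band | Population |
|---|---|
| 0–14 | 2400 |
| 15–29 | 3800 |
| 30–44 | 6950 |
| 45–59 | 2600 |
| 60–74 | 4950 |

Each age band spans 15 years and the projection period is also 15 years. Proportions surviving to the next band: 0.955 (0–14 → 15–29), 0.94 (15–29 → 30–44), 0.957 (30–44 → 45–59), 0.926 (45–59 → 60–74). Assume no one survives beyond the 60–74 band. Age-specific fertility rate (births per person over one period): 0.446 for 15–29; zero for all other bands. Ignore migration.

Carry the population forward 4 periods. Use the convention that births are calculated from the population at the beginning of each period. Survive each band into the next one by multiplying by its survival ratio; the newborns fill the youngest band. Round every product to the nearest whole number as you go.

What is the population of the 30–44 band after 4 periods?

917

— Period 1 —
Births: 3800 × 0.446 = 1695
15–29: 2400 × 0.955 = 2292
30–44: 3800 × 0.94 = 3572
45–59: 6950 × 0.957 = 6651
60–74: 2600 × 0.926 = 2408
End of period: [1695, 2292, 3572, 6651, 2408]
— Period 2 —
Births: 2292 × 0.446 = 1022
15–29: 1695 × 0.955 = 1619
30–44: 2292 × 0.94 = 2154
45–59: 3572 × 0.957 = 3418
60–74: 6651 × 0.926 = 6159
End of period: [1022, 1619, 2154, 3418, 6159]
— Period 3 —
Births: 1619 × 0.446 = 722
15–29: 1022 × 0.955 = 976
30–44: 1619 × 0.94 = 1522
45–59: 2154 × 0.957 = 2061
60–74: 3418 × 0.926 = 3165
End of period: [722, 976, 1522, 2061, 3165]
— Period 4 —
Births: 976 × 0.446 = 435
15–29: 722 × 0.955 = 690
30–44: 976 × 0.94 = 917
45–59: 1522 × 0.957 = 1457
60–74: 2061 × 0.926 = 1908
End of period: [435, 690, 917, 1457, 1908]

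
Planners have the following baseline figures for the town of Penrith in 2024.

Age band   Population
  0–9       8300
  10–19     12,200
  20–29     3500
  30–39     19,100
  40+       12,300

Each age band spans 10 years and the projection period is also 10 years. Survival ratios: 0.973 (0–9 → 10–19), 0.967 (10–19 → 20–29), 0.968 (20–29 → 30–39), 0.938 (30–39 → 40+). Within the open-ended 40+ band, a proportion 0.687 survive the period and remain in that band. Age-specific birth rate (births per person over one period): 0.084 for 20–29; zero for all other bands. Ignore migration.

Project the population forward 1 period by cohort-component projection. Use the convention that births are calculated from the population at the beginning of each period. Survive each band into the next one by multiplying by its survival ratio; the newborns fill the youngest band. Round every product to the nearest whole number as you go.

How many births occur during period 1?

— Period 1 —
Births: 3500 × 0.084 = 294
10–19: 8300 × 0.973 = 8076
20–29: 12200 × 0.967 = 11797
30–39: 3500 × 0.968 = 3388
40+: 19100 × 0.938 + 12300 × 0.687 = 17916 + 8450 = 26366
End of period: [294, 8076, 11797, 3388, 26366]

294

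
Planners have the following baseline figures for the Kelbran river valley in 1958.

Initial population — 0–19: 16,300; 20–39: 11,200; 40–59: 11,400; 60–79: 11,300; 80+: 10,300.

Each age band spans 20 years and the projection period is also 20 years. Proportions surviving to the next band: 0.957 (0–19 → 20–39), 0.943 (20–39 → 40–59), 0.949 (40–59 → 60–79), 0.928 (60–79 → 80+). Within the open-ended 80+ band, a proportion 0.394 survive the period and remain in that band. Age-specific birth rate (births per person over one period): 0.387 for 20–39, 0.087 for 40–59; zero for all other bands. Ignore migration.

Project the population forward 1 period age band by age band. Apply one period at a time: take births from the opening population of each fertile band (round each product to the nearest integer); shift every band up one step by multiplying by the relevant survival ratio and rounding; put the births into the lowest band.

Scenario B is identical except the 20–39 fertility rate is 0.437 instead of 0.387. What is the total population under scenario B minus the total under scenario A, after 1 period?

Call the bands 1 to 5, youngest first.
Period 1.
Births: 11200 × 0.387 = 4334, 11400 × 0.087 = 992 — total 5326
Band 2: 16300 × 0.957 = 15599
Band 3: 11200 × 0.943 = 10562
Band 4: 11400 × 0.949 = 10819
Band 5: 11300 × 0.928 + 10300 × 0.394 = 10486 + 4058 = 14544
→ [5326, 15599, 10562, 10819, 14544]
Scenario A total after 1 period: 56850
Scenario B projection —
Period 1.
Births: 11200 × 0.437 = 4894, 11400 × 0.087 = 992 — total 5886
Band 2: 16300 × 0.957 = 15599
Band 3: 11200 × 0.943 = 10562
Band 4: 11400 × 0.949 = 10819
Band 5: 11300 × 0.928 + 10300 × 0.394 = 10486 + 4058 = 14544
→ [5886, 15599, 10562, 10819, 14544]
Scenario B total after 1 period: 57410
Difference B − A = 57410 − 56850 = 560

560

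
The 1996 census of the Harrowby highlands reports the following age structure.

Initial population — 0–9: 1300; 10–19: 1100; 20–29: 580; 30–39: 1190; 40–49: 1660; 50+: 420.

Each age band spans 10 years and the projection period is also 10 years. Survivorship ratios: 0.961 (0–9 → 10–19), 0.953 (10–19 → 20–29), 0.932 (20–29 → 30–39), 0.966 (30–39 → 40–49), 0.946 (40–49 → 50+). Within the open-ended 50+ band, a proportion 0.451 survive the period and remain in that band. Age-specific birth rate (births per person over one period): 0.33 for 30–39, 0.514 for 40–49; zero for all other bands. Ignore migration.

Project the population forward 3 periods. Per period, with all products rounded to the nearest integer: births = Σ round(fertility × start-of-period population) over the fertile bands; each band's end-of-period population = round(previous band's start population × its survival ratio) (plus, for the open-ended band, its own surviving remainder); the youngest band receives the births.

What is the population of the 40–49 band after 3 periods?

After projecting period 1:
Births: 1190 × 0.33 = 393  |  1660 × 0.514 = 853 → total 1246
10–19: 1300 × 0.961 = 1249
20–29: 1100 × 0.953 = 1048
30–39: 580 × 0.932 = 541
40–49: 1190 × 0.966 = 1150
50+: 1660 × 0.946 + 420 × 0.451 = 1570 + 189 = 1759
End of period: [1246, 1249, 1048, 541, 1150, 1759]
After projecting period 2:
Births: 541 × 0.33 = 179  |  1150 × 0.514 = 591 → total 770
10–19: 1246 × 0.961 = 1197
20–29: 1249 × 0.953 = 1190
30–39: 1048 × 0.932 = 977
40–49: 541 × 0.966 = 523
50+: 1150 × 0.946 + 1759 × 0.451 = 1088 + 793 = 1881
End of period: [770, 1197, 1190, 977, 523, 1881]
After projecting period 3:
Births: 977 × 0.33 = 322  |  523 × 0.514 = 269 → total 591
10–19: 770 × 0.961 = 740
20–29: 1197 × 0.953 = 1141
30–39: 1190 × 0.932 = 1109
40–49: 977 × 0.966 = 944
50+: 523 × 0.946 + 1881 × 0.451 = 495 + 848 = 1343
End of period: [591, 740, 1141, 1109, 944, 1343]

944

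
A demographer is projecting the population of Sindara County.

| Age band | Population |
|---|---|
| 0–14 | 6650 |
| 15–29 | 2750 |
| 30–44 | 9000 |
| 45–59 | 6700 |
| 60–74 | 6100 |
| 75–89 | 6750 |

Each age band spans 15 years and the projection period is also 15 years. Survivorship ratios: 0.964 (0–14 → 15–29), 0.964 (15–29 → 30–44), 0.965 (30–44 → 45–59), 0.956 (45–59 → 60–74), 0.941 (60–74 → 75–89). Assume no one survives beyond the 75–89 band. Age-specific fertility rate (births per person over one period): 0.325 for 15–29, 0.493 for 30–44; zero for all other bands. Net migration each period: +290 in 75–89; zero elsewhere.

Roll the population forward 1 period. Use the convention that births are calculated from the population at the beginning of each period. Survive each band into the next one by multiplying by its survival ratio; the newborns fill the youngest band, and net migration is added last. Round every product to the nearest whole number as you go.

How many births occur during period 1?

5331

— Period 1 —
Births: 2750 × 0.325 = 894  |  9000 × 0.493 = 4437 → 5331
15–29: 6650 × 0.964 = 6411
30–44: 2750 × 0.964 = 2651
45–59: 9000 × 0.965 = 8685
60–74: 6700 × 0.956 = 6405
75–89: 6100 × 0.941 = 5740
Net migration: 75–89 + 290 → 6030
Population now: 0–14=5331, 15–29=6411, 30–44=2651, 45–59=8685, 60–74=6405, 75–89=6030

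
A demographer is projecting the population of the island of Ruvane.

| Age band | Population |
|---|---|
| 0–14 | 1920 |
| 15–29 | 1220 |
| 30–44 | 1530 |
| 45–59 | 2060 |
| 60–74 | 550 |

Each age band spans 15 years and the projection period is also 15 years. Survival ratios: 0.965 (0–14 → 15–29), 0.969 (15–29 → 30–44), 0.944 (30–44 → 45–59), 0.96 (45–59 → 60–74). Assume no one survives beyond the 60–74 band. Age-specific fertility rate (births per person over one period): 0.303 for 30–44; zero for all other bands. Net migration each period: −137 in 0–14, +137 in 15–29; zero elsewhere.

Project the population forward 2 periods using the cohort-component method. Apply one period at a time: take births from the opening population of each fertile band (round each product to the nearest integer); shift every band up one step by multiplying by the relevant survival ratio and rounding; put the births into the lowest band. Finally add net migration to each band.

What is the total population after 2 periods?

5104

After projecting period 1:
Births: 1530 × 0.303 = 464
15–29: 1920 × 0.965 = 1853
30–44: 1220 × 0.969 = 1182
45–59: 1530 × 0.944 = 1444
60–74: 2060 × 0.96 = 1978
Net migration: 0–14 − 137 → 327; 15–29 + 137 → 1990
→ [327, 1990, 1182, 1444, 1978]
After projecting period 2:
Births: 1182 × 0.303 = 358
15–29: 327 × 0.965 = 316
30–44: 1990 × 0.969 = 1928
45–59: 1182 × 0.944 = 1116
60–74: 1444 × 0.96 = 1386
Net migration: 0–14 − 137 → 221; 15–29 + 137 → 453
→ [221, 453, 1928, 1116, 1386]
Total after period 2: 221 + 453 + 1928 + 1116 + 1386 = 5104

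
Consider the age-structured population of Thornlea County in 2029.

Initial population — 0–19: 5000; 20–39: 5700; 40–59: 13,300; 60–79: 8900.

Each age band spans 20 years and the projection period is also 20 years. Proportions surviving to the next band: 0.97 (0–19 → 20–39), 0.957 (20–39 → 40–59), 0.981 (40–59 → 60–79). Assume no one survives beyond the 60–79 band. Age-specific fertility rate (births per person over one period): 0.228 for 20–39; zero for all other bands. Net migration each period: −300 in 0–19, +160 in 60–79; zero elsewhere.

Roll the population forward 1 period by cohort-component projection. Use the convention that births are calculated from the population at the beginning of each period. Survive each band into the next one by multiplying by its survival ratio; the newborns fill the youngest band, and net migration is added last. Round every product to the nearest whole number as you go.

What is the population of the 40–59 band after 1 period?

5455

(Bands numbered youngest = 1 to oldest = 4.)
Period 1:
Births: 5700 × 0.228 = 1300
Band 2: 5000 × 0.97 = 4850
Band 3: 5700 × 0.957 = 5455
Band 4: 13300 × 0.981 = 13047
Net migration: Band 1 − 300 → 1000; Band 4 + 160 → 13207
Giving 1000 / 4850 / 5455 / 13207.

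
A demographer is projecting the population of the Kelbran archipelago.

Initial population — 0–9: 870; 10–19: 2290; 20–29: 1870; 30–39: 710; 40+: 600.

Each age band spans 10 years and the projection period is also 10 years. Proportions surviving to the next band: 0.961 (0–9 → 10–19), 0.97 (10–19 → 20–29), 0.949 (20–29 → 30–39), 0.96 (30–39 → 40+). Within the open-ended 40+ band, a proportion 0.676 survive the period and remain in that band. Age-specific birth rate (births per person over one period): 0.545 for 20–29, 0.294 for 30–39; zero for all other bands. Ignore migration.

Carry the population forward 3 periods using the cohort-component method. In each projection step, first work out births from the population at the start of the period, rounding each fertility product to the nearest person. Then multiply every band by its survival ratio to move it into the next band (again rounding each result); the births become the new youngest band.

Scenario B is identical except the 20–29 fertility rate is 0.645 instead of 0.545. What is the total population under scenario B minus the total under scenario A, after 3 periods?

(Bands numbered youngest = 1 to oldest = 5.)
Period 1.
Births: 1870 × 0.545 = 1019  |  710 × 0.294 = 209 → 1228
Band 2: 870 × 0.961 = 836
Band 3: 2290 × 0.97 = 2221
Band 4: 1870 × 0.949 = 1775
Band 5: 710 × 0.96 + 600 × 0.676 = 682 + 406 = 1088
End of period: [1228, 836, 2221, 1775, 1088]
Period 2.
Births: 2221 × 0.545 = 1210  |  1775 × 0.294 = 522 → 1732
Band 2: 1228 × 0.961 = 1180
Band 3: 836 × 0.97 = 811
Band 4: 2221 × 0.949 = 2108
Band 5: 1775 × 0.96 + 1088 × 0.676 = 1704 + 735 = 2439
End of period: [1732, 1180, 811, 2108, 2439]
Period 3.
Births: 811 × 0.545 = 442  |  2108 × 0.294 = 620 → 1062
Band 2: 1732 × 0.961 = 1664
Band 3: 1180 × 0.97 = 1145
Band 4: 811 × 0.949 = 770
Band 5: 2108 × 0.96 + 2439 × 0.676 = 2024 + 1649 = 3673
End of period: [1062, 1664, 1145, 770, 3673]
Scenario A total after 3 periods: 8314
Scenario B projection —
Period 1.
Births: 1870 × 0.645 = 1206  |  710 × 0.294 = 209 → 1415
Band 2: 870 × 0.961 = 836
Band 3: 2290 × 0.97 = 2221
Band 4: 1870 × 0.949 = 1775
Band 5: 710 × 0.96 + 600 × 0.676 = 682 + 406 = 1088
End of period: [1415, 836, 2221, 1775, 1088]
Period 2.
Births: 2221 × 0.645 = 1433  |  1775 × 0.294 = 522 → 1955
Band 2: 1415 × 0.961 = 1360
Band 3: 836 × 0.97 = 811
Band 4: 2221 × 0.949 = 2108
Band 5: 1775 × 0.96 + 1088 × 0.676 = 1704 + 735 = 2439
End of period: [1955, 1360, 811, 2108, 2439]
Period 3.
Births: 811 × 0.645 = 523  |  2108 × 0.294 = 620 → 1143
Band 2: 1955 × 0.961 = 1879
Band 3: 1360 × 0.97 = 1319
Band 4: 811 × 0.949 = 770
Band 5: 2108 × 0.96 + 2439 × 0.676 = 2024 + 1649 = 3673
End of period: [1143, 1879, 1319, 770, 3673]
Scenario B total after 3 periods: 8784
Difference B − A = 8784 − 8314 = 470

470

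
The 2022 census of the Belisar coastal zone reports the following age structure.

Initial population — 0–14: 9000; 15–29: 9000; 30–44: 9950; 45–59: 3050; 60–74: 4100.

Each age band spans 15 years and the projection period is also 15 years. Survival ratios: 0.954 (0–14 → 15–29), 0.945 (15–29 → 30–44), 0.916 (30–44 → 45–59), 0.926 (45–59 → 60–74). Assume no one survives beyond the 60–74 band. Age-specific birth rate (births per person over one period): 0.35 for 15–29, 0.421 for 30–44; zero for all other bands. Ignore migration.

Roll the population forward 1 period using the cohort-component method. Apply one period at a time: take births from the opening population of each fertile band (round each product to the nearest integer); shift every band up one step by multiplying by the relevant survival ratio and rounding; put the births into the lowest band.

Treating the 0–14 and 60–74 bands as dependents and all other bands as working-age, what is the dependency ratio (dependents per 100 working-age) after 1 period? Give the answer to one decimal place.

After projecting period 1:
Births: 9000 × 0.35 = 3150  |  9950 × 0.421 = 4189 — total 7339
15–29: 9000 × 0.954 = 8586
30–44: 9000 × 0.945 = 8505
45–59: 9950 × 0.916 = 9114
60–74: 3050 × 0.926 = 2824
Population now: 0–14=7339, 15–29=8586, 30–44=8505, 45–59=9114, 60–74=2824
Dependents (band 0–14 + band 60–74) = 7339 + 2824 = 10163; working-age = 26205; ratio = 10163/26205 × 100 = 38.8

38.8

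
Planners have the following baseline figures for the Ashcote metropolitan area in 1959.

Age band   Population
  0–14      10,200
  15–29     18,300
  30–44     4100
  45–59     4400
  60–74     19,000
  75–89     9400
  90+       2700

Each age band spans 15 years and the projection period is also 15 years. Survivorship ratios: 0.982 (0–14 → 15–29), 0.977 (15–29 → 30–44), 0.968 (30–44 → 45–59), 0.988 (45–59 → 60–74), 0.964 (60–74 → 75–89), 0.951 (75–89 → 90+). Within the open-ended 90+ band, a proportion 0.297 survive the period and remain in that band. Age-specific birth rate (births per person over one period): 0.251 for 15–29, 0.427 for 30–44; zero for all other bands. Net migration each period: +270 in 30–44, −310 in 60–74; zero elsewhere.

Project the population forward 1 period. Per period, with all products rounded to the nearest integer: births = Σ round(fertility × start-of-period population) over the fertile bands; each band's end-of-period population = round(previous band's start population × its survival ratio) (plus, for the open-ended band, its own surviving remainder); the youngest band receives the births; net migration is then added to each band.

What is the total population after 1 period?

— Period 1 —
Births: 18300 × 0.251 = 4593  |  4100 × 0.427 = 1751 ⇒ total 6344
15–29: 10200 × 0.982 = 10016
30–44: 18300 × 0.977 = 17879
45–59: 4100 × 0.968 = 3969
60–74: 4400 × 0.988 = 4347
75–89: 19000 × 0.964 = 18316
90+: 9400 × 0.951 + 2700 × 0.297 = 8939 + 802 = 9741
Net migration: 30–44 + 270 → 18149; 60–74 − 310 → 4037
End of period: [6344, 10016, 18149, 3969, 4037, 18316, 9741]
Total after period 1: 6344 + 10016 + 18149 + 3969 + 4037 + 18316 + 9741 = 70572

70572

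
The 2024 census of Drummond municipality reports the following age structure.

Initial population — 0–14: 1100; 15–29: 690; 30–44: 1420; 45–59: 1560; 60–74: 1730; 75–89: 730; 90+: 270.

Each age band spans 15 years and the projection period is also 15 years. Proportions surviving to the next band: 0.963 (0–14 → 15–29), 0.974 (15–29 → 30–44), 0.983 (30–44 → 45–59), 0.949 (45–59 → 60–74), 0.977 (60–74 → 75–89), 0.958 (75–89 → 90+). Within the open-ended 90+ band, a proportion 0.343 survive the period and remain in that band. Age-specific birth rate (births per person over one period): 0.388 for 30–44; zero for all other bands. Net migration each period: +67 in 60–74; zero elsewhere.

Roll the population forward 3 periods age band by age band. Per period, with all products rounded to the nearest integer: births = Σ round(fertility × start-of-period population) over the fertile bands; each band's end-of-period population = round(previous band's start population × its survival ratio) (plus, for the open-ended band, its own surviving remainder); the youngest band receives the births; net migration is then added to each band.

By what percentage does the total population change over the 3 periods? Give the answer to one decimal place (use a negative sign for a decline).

(Groups numbered youngest = 1 to oldest = 7.)
Period 1:
Births: 1420 * 0.388 = 551
Group 2: 1100 * 0.963 = 1059
Group 3: 690 * 0.974 = 672
Group 4: 1420 * 0.983 = 1396
Group 5: 1560 * 0.949 = 1480
Group 6: 1730 * 0.977 = 1690
Group 7: 730 * 0.958 + 270 * 0.343 = 699 + 93 = 792
Net migration: Group 5 + 67 → 1547
Giving 551 / 1059 / 672 / 1396 / 1547 / 1690 / 792.
Period 2:
Births: 672 * 0.388 = 261
Group 2: 551 * 0.963 = 531
Group 3: 1059 * 0.974 = 1031
Group 4: 672 * 0.983 = 661
Group 5: 1396 * 0.949 = 1325
Group 6: 1547 * 0.977 = 1511
Group 7: 1690 * 0.958 + 792 * 0.343 = 1619 + 272 = 1891
Net migration: Group 5 + 67 → 1392
Giving 261 / 531 / 1031 / 661 / 1392 / 1511 / 1891.
Period 3:
Births: 1031 * 0.388 = 400
Group 2: 261 * 0.963 = 251
Group 3: 531 * 0.974 = 517
Group 4: 1031 * 0.983 = 1013
Group 5: 661 * 0.949 = 627
Group 6: 1392 * 0.977 = 1360
Group 7: 1511 * 0.958 + 1891 * 0.343 = 1448 + 649 = 2097
Net migration: Group 5 + 67 → 694
Giving 400 / 251 / 517 / 1013 / 694 / 1360 / 2097.
Total: 7500 → 6332; change = -1168; percentage change = -15.6%

-15.6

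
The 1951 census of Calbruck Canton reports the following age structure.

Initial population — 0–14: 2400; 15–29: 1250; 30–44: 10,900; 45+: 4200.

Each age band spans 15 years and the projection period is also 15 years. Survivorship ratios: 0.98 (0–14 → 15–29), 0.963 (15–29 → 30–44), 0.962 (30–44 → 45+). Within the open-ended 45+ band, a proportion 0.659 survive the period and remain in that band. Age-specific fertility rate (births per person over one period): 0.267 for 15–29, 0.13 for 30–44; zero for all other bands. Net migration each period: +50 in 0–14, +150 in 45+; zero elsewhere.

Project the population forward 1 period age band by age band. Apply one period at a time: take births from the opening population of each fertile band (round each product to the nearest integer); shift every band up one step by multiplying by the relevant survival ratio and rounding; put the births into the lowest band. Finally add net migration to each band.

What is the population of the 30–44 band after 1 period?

After projecting period 1:
Births: 1250 × 0.267 = 334, 10900 × 0.13 = 1417 — total 1751
15–29: 2400 × 0.98 = 2352
30–44: 1250 × 0.963 = 1204
45+: 10900 × 0.962 + 4200 × 0.659 = 10486 + 2768 = 13254
Net migration: 0–14 + 50 → 1801; 45+ + 150 → 13404
→ [1801, 2352, 1204, 13404]

1204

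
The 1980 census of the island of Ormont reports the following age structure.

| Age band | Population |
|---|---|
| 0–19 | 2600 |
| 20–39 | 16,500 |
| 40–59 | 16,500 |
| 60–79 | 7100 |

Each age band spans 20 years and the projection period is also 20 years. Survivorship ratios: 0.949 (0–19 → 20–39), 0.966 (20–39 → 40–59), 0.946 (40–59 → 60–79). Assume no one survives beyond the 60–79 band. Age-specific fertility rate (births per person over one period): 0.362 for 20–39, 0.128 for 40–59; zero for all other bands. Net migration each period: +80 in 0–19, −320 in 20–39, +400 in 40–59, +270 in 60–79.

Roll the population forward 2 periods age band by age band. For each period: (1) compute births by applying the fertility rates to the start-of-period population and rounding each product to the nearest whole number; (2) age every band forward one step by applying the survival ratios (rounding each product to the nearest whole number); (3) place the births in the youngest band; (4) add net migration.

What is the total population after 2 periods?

Numbering the groups 1..4 from youngest to oldest:
After projecting period 1:
Births: 16500 × 0.362 = 5973 ; 16500 × 0.128 = 2112 → 8085
Group 2: 2600 × 0.949 = 2467
Group 3: 16500 × 0.966 = 15939
Group 4: 16500 × 0.946 = 15609
Net migration: Group 1 + 80 → 8165; Group 2 − 320 → 2147; Group 3 + 400 → 16339; Group 4 + 270 → 15879
→ [8165, 2147, 16339, 15879]
After projecting period 2:
Births: 2147 × 0.362 = 777 ; 16339 × 0.128 = 2091 → 2868
Group 2: 8165 × 0.949 = 7749
Group 3: 2147 × 0.966 = 2074
Group 4: 16339 × 0.946 = 15457
Net migration: Group 1 + 80 → 2948; Group 2 − 320 → 7429; Group 3 + 400 → 2474; Group 4 + 270 → 15727
→ [2948, 7429, 2474, 15727]
Total after period 2: 2948 + 7429 + 2474 + 15727 = 28578

28578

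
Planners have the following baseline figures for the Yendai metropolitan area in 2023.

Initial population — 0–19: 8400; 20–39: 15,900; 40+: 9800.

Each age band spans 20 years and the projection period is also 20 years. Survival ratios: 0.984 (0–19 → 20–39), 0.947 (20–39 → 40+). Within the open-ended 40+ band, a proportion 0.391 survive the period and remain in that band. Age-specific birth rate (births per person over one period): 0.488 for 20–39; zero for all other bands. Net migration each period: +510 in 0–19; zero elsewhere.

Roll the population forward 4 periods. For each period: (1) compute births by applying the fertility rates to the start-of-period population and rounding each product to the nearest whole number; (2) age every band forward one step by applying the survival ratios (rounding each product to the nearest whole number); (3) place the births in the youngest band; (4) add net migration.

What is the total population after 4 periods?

After projecting period 1:
Births: 15900 × 0.488 = 7759
20–39: 8400 × 0.984 = 8266
40+: 15900 × 0.947 + 9800 × 0.391 = 15057 + 3832 = 18889
Net migration: 0–19 + 510 → 8269
End of period: [8269, 8266, 18889]
After projecting period 2:
Births: 8266 × 0.488 = 4034
20–39: 8269 × 0.984 = 8137
40+: 8266 × 0.947 + 18889 × 0.391 = 7828 + 7386 = 15214
Net migration: 0–19 + 510 → 4544
End of period: [4544, 8137, 15214]
After projecting period 3:
Births: 8137 × 0.488 = 3971
20–39: 4544 × 0.984 = 4471
40+: 8137 × 0.947 + 15214 × 0.391 = 7706 + 5949 = 13655
Net migration: 0–19 + 510 → 4481
End of period: [4481, 4471, 13655]
After projecting period 4:
Births: 4471 × 0.488 = 2182
20–39: 4481 × 0.984 = 4409
40+: 4471 × 0.947 + 13655 × 0.391 = 4234 + 5339 = 9573
Net migration: 0–19 + 510 → 2692
End of period: [2692, 4409, 9573]
Total after period 4: 2692 + 4409 + 9573 = 16674

16674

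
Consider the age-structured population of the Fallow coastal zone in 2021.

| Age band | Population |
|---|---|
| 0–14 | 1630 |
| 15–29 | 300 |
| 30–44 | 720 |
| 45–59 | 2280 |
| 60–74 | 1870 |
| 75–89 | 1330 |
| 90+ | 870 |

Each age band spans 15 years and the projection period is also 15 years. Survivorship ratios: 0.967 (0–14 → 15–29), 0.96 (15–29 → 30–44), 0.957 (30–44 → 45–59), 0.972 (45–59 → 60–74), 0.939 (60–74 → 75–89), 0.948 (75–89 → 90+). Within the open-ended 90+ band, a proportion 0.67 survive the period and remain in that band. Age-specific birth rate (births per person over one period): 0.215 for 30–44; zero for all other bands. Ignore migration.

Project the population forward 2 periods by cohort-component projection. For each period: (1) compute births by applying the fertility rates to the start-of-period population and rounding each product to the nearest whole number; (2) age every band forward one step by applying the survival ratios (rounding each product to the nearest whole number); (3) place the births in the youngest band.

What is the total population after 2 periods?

7652

Period 1.
Births: 720 × 0.215 = 155
15–29: 1630 × 0.967 = 1576
30–44: 300 × 0.96 = 288
45–59: 720 × 0.957 = 689
60–74: 2280 × 0.972 = 2216
75–89: 1870 × 0.939 = 1756
90+: 1330 × 0.948 + 870 × 0.67 = 1261 + 583 = 1844
End of period: [155, 1576, 288, 689, 2216, 1756, 1844]
Period 2.
Births: 288 × 0.215 = 62
15–29: 155 × 0.967 = 150
30–44: 1576 × 0.96 = 1513
45–59: 288 × 0.957 = 276
60–74: 689 × 0.972 = 670
75–89: 2216 × 0.939 = 2081
90+: 1756 × 0.948 + 1844 × 0.67 = 1665 + 1235 = 2900
End of period: [62, 150, 1513, 276, 670, 2081, 2900]
Total after period 2: 62 + 150 + 1513 + 276 + 670 + 2081 + 2900 = 7652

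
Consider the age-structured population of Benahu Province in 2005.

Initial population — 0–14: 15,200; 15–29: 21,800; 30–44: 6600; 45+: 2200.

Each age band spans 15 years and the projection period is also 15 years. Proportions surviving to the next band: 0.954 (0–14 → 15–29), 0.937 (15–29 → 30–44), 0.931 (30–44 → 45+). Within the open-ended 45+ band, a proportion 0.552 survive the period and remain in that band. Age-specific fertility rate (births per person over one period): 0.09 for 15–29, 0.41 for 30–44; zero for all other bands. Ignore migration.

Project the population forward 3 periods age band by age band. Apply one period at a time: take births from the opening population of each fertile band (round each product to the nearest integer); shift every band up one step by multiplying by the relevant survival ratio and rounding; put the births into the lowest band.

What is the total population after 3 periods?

Period 1.
Births: 21800 * 0.09 = 1962 ; 6600 * 0.41 = 2706 ⇒ total 4668
15–29: 15200 * 0.954 = 14501
30–44: 21800 * 0.937 = 20427
45+: 6600 * 0.931 + 2200 * 0.552 = 6145 + 1214 = 7359
Giving 4668 / 14501 / 20427 / 7359.
Period 2.
Births: 14501 * 0.09 = 1305 ; 20427 * 0.41 = 8375 ⇒ total 9680
15–29: 4668 * 0.954 = 4453
30–44: 14501 * 0.937 = 13587
45+: 20427 * 0.931 + 7359 * 0.552 = 19018 + 4062 = 23080
Giving 9680 / 4453 / 13587 / 23080.
Period 3.
Births: 4453 * 0.09 = 401 ; 13587 * 0.41 = 5571 ⇒ total 5972
15–29: 9680 * 0.954 = 9235
30–44: 4453 * 0.937 = 4172
45+: 13587 * 0.931 + 23080 * 0.552 = 12649 + 12740 = 25389
Giving 5972 / 9235 / 4172 / 25389.
Total after period 3: 5972 + 9235 + 4172 + 25389 = 44768

44768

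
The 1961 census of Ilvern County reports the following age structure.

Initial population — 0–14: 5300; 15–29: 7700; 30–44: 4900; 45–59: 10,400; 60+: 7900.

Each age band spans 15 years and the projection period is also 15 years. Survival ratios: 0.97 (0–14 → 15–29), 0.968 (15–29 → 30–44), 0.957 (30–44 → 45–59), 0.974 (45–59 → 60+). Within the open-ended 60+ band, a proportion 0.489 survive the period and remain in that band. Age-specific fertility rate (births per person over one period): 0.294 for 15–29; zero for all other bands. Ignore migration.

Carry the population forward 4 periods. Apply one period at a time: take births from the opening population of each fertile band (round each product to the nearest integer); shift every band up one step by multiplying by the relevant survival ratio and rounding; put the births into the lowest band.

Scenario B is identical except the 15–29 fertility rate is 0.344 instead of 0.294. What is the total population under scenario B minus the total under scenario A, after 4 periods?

977

Period 1.
Births: 7700 × 0.294 = 2264
15–29: 5300 × 0.97 = 5141
30–44: 7700 × 0.968 = 7454
45–59: 4900 × 0.957 = 4689
60+: 10400 × 0.974 + 7900 × 0.489 = 10130 + 3863 = 13993
Population now: 0–14=2264, 15–29=5141, 30–44=7454, 45–59=4689, 60+=13993
Period 2.
Births: 5141 × 0.294 = 1511
15–29: 2264 × 0.97 = 2196
30–44: 5141 × 0.968 = 4976
45–59: 7454 × 0.957 = 7133
60+: 4689 × 0.974 + 13993 × 0.489 = 4567 + 6843 = 11410
Population now: 0–14=1511, 15–29=2196, 30–44=4976, 45–59=7133, 60+=11410
Period 3.
Births: 2196 × 0.294 = 646
15–29: 1511 × 0.97 = 1466
30–44: 2196 × 0.968 = 2126
45–59: 4976 × 0.957 = 4762
60+: 7133 × 0.974 + 11410 × 0.489 = 6948 + 5579 = 12527
Population now: 0–14=646, 15–29=1466, 30–44=2126, 45–59=4762, 60+=12527
Period 4.
Births: 1466 × 0.294 = 431
15–29: 646 × 0.97 = 627
30–44: 1466 × 0.968 = 1419
45–59: 2126 × 0.957 = 2035
60+: 4762 × 0.974 + 12527 × 0.489 = 4638 + 6126 = 10764
Population now: 0–14=431, 15–29=627, 30–44=1419, 45–59=2035, 60+=10764
Scenario A total after 4 periods: 15276
Scenario B projection —
Period 1.
Births: 7700 × 0.344 = 2649
15–29: 5300 × 0.97 = 5141
30–44: 7700 × 0.968 = 7454
45–59: 4900 × 0.957 = 4689
60+: 10400 × 0.974 + 7900 × 0.489 = 10130 + 3863 = 13993
Population now: 0–14=2649, 15–29=5141, 30–44=7454, 45–59=4689, 60+=13993
Period 2.
Births: 5141 × 0.344 = 1769
15–29: 2649 × 0.97 = 2570
30–44: 5141 × 0.968 = 4976
45–59: 7454 × 0.957 = 7133
60+: 4689 × 0.974 + 13993 × 0.489 = 4567 + 6843 = 11410
Population now: 0–14=1769, 15–29=2570, 30–44=4976, 45–59=7133, 60+=11410
Period 3.
Births: 2570 × 0.344 = 884
15–29: 1769 × 0.97 = 1716
30–44: 2570 × 0.968 = 2488
45–59: 4976 × 0.957 = 4762
60+: 7133 × 0.974 + 11410 × 0.489 = 6948 + 5579 = 12527
Population now: 0–14=884, 15–29=1716, 30–44=2488, 45–59=4762, 60+=12527
Period 4.
Births: 1716 × 0.344 = 590
15–29: 884 × 0.97 = 857
30–44: 1716 × 0.968 = 1661
45–59: 2488 × 0.957 = 2381
60+: 4762 × 0.974 + 12527 × 0.489 = 4638 + 6126 = 10764
Population now: 0–14=590, 15–29=857, 30–44=1661, 45–59=2381, 60+=10764
Scenario B total after 4 periods: 16253
Difference B − A = 16253 − 15276 = 977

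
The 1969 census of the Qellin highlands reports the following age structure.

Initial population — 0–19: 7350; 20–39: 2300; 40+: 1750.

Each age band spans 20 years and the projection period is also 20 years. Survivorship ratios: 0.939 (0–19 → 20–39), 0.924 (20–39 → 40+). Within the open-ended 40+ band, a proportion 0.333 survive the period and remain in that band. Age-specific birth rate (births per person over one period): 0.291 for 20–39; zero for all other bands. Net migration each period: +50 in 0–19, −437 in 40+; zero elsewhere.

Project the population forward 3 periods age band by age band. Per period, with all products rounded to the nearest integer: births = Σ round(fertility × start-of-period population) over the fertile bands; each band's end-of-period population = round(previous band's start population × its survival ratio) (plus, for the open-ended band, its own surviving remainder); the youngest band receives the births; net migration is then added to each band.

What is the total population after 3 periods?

4595

[period 1]
Births: 2300 * 0.291 = 669
20–39: 7350 * 0.939 = 6902
40+: 2300 * 0.924 + 1750 * 0.333 = 2125 + 583 = 2708
Net migration: 0–19 + 50 → 719; 40+ − 437 → 2271
Giving 719 / 6902 / 2271.
[period 2]
Births: 6902 * 0.291 = 2008
20–39: 719 * 0.939 = 675
40+: 6902 * 0.924 + 2271 * 0.333 = 6377 + 756 = 7133
Net migration: 0–19 + 50 → 2058; 40+ − 437 → 6696
Giving 2058 / 675 / 6696.
[period 3]
Births: 675 * 0.291 = 196
20–39: 2058 * 0.939 = 1932
40+: 675 * 0.924 + 6696 * 0.333 = 624 + 2230 = 2854
Net migration: 0–19 + 50 → 246; 40+ − 437 → 2417
Giving 246 / 1932 / 2417.
Total after period 3: 246 + 1932 + 2417 = 4595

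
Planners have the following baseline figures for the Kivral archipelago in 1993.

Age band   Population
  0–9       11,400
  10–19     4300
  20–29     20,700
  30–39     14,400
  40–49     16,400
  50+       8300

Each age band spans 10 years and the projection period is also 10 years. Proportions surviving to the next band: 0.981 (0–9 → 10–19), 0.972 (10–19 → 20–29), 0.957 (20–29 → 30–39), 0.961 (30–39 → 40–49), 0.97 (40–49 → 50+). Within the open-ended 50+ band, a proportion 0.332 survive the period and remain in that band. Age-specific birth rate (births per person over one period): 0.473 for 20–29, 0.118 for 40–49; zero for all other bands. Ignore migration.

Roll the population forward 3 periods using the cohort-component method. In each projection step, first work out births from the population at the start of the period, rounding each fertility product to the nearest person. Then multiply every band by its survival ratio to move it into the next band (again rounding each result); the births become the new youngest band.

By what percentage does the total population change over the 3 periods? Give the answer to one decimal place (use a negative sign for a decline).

-18.8

(Groups numbered youngest = 1 to oldest = 6.)
Period 1.
Births: 20700 × 0.473 = 9791, 16400 × 0.118 = 1935 → total 11726
Group 2: 11400 × 0.981 = 11183
Group 3: 4300 × 0.972 = 4180
Group 4: 20700 × 0.957 = 19810
Group 5: 14400 × 0.961 = 13838
Group 6: 16400 × 0.97 + 8300 × 0.332 = 15908 + 2756 = 18664
→ [11726, 11183, 4180, 19810, 13838, 18664]
Period 2.
Births: 4180 × 0.473 = 1977, 13838 × 0.118 = 1633 → total 3610
Group 2: 11726 × 0.981 = 11503
Group 3: 11183 × 0.972 = 10870
Group 4: 4180 × 0.957 = 4000
Group 5: 19810 × 0.961 = 19037
Group 6: 13838 × 0.97 + 18664 × 0.332 = 13423 + 6196 = 19619
→ [3610, 11503, 10870, 4000, 19037, 19619]
Period 3.
Births: 10870 × 0.473 = 5142, 19037 × 0.118 = 2246 → total 7388
Group 2: 3610 × 0.981 = 3541
Group 3: 11503 × 0.972 = 11181
Group 4: 10870 × 0.957 = 10403
Group 5: 4000 × 0.961 = 3844
Group 6: 19037 × 0.97 + 19619 × 0.332 = 18466 + 6514 = 24980
→ [7388, 3541, 11181, 10403, 3844, 24980]
Total: 75500 → 61337; change = -14163; percentage change = -18.8%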